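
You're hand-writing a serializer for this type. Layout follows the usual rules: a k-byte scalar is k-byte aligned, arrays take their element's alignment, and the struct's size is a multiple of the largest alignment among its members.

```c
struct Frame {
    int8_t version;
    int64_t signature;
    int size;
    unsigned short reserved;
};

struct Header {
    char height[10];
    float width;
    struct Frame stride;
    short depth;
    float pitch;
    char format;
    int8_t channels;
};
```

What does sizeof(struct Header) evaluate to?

Frame: 0..1  version  (1B, 1-aligned); 1..8  -- padding (7B); 8..16  signature  (8B, 8-aligned); 16..20  size  (4B, 4-aligned); 20..22  reserved  (2B, 2-aligned); 22..24  -- tail padding (2B); sizeof = 24, alignof = 8
0..10  height  (10B, 1-aligned)
10..12  -- padding (2B)
12..16  width  (4B, 4-aligned)
16..40  stride  (24B, 8-aligned)
40..42  depth  (2B, 2-aligned)
42..44  -- padding (2B)
44..48  pitch  (4B, 4-aligned)
48..49  format  (1B, 1-aligned)
49..50  channels  (1B, 1-aligned)
50..56  -- tail padding (6B)
sizeof = 56, alignof = 8

56 bytes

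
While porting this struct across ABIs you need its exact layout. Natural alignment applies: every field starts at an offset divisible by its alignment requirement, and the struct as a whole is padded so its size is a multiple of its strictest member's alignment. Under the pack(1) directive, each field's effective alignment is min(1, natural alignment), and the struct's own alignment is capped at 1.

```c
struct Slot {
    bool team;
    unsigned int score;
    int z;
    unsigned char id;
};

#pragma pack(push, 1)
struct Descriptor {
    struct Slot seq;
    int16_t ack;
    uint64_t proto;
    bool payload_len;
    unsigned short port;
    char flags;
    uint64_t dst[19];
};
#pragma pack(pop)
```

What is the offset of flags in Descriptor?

29

Slot: 0..1  team  (1B, 1-aligned); 1..4  -- padding (3B); 4..8  score  (4B, 4-aligned); 8..12  z  (4B, 4-aligned); 12..13  id  (1B, 1-aligned); 13..16  -- tail padding (3B); sizeof = 16, alignof = 4
0..16  seq  (16B, 1-aligned)
16..18  ack  (2B, 1-aligned)
18..26  proto  (8B, 1-aligned)
26..27  payload_len  (1B, 1-aligned)
27..29  port  (2B, 1-aligned)
29..30  flags  (1B, 1-aligned)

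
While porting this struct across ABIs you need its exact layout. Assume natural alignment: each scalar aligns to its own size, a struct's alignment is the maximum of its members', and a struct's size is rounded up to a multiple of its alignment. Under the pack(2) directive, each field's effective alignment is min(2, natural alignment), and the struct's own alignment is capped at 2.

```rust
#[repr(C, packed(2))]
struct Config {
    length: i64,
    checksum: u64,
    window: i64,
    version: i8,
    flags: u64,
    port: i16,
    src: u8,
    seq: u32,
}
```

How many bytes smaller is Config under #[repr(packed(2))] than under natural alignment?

6

natural layout:
  length at 0 (size 8, align 8) → ends 8
  checksum at 8 (size 8, align 8) → ends 16
  window at 16 (size 8, align 8) → ends 24
  version at 24 (size 1, align 1) → ends 25
  pad 7 to align 8 for flags
  flags at 32 (size 8, align 8) → ends 40
  port at 40 (size 2, align 2) → ends 42
  src at 42 (size 1, align 1) → ends 43
  pad 1 to align 4 for seq
  seq at 44 (size 4, align 4) → ends 48
  total 48 bytes, alignment 8
packed(2) layout:
  length at 0 (size 8, align 2) → ends 8
  checksum at 8 (size 8, align 2) → ends 16
  window at 16 (size 8, align 2) → ends 24
  version at 24 (size 1, align 1) → ends 25
  pad 1 to align 2 for flags
  flags at 26 (size 8, align 2) → ends 34
  port at 34 (size 2, align 2) → ends 36
  src at 36 (size 1, align 1) → ends 37
  pad 1 to align 2 for seq
  seq at 38 (size 4, align 2) → ends 42
  total 42 bytes, alignment 2
48 − 42 = 6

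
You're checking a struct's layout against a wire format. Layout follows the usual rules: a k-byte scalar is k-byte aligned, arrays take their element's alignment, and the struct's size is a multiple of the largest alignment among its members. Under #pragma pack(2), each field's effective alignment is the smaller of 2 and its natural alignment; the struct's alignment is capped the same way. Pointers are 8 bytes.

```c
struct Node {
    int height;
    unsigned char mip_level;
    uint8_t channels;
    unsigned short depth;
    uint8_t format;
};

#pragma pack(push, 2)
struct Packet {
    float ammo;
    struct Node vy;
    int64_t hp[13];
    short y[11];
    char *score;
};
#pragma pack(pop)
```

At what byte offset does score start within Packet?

Node: height at 0 (size 4, align 4) → ends 4; mip_level at 4 (size 1, align 1) → ends 5; channels at 5 (size 1, align 1) → ends 6; depth at 6 (size 2, align 2) → ends 8; format at 8 (size 1, align 1) → ends 9; tail pad 3 to reach multiple of 4; total 12 bytes, alignment 4
ammo at 0 (size 4, align 2) → ends 4
vy at 4 (size 12, align 2) → ends 16
hp at 16 (size 104, align 2) → ends 120
y at 120 (size 22, align 2) → ends 142
score at 142 (size 8, align 2) → ends 150

142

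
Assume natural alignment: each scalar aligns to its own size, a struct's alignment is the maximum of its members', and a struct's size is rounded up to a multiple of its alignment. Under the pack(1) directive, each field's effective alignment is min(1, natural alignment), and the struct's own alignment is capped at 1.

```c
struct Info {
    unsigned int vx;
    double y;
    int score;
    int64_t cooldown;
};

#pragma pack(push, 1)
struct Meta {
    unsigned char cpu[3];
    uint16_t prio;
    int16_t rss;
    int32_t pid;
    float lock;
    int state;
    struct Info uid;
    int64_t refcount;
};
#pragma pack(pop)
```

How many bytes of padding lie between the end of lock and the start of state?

0

Info: 0..4  vx  (4B, 4-aligned); 4..8  -- padding (4B); 8..16  y  (8B, 8-aligned); 16..20  score  (4B, 4-aligned); 20..24  -- padding (4B); 24..32  cooldown  (8B, 8-aligned); sizeof = 32, alignof = 8
0..3  cpu  (3B, 1-aligned)
3..5  prio  (2B, 1-aligned)
5..7  rss  (2B, 1-aligned)
7..11  pid  (4B, 1-aligned)
11..15  lock  (4B, 1-aligned)
15..19  state  (4B, 1-aligned)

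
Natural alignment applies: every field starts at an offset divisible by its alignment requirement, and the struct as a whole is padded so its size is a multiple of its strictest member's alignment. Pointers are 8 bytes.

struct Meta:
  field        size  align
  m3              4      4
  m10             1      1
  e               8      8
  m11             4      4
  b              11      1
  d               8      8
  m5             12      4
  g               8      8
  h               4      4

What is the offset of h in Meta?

64

@0: m3 [4B, align 4] → 4
@4: m10 [1B, align 1] → 5
+3 pad (align 8)
@8: e [8B, align 8] → 16
@16: m11 [4B, align 4] → 20
@20: b [11B, align 1] → 31
+1 pad (align 8)
@32: d [8B, align 8] → 40
@40: m5 [12B, align 4] → 52
+4 pad (align 8)
@56: g [8B, align 8] → 64
@64: h [4B, align 4] → 68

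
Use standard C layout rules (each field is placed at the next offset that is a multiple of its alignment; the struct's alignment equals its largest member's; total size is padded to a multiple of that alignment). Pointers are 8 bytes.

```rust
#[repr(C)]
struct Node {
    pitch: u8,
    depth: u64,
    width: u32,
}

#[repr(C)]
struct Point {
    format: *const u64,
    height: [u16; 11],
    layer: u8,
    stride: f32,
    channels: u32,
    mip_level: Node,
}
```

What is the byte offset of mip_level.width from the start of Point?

Node: 0..1  pitch  (1B, 1-aligned); 1..8  -- padding (7B); 8..16  depth  (8B, 8-aligned); 16..20  width  (4B, 4-aligned); 20..24  -- tail padding (4B); sizeof = 24, alignof = 8
0..8  format  (8B, 8-aligned)
8..30  height  (22B, 2-aligned)
30..31  layer  (1B, 1-aligned)
31..32  -- padding (1B)
32..36  stride  (4B, 4-aligned)
36..40  channels  (4B, 4-aligned)
40..64  mip_level  (24B, 8-aligned)
within Node: width at 16
40 + 16 = 56

56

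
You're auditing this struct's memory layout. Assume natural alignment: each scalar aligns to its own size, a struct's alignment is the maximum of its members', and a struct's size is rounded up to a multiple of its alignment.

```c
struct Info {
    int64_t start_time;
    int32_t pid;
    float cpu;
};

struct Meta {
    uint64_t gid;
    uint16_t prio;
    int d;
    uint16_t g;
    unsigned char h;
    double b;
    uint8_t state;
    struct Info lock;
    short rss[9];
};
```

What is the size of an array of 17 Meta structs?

1360

Info: start_time at 0 (size 8, align 8) → ends 8; pid at 8 (size 4, align 4) → ends 12; cpu at 12 (size 4, align 4) → ends 16; total 16 bytes, alignment 8
gid at 0 (size 8, align 8) → ends 8
prio at 8 (size 2, align 2) → ends 10
pad 2 to align 4 for d
d at 12 (size 4, align 4) → ends 16
g at 16 (size 2, align 2) → ends 18
h at 18 (size 1, align 1) → ends 19
pad 5 to align 8 for b
b at 24 (size 8, align 8) → ends 32
state at 32 (size 1, align 1) → ends 33
pad 7 to align 8 for lock
lock at 40 (size 16, align 8) → ends 56
rss at 56 (size 18, align 2) → ends 74
tail pad 6 to reach multiple of 8
total 80 bytes, alignment 8
array of 17: 17 × 80 = 1360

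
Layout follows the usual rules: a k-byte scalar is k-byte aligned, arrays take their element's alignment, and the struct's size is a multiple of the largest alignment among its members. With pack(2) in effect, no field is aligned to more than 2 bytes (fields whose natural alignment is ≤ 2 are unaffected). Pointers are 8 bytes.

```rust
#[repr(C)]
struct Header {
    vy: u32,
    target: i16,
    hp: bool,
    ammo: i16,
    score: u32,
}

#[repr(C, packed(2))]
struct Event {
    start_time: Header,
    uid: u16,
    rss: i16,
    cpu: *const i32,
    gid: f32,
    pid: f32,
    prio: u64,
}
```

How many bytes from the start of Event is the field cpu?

20

Header: vy at 0 (size 4, align 4) → ends 4; target at 4 (size 2, align 2) → ends 6; hp at 6 (size 1, align 1) → ends 7; pad 1 to align 2 for ammo; ammo at 8 (size 2, align 2) → ends 10; pad 2 to align 4 for score; score at 12 (size 4, align 4) → ends 16; total 16 bytes, alignment 4
start_time at 0 (size 16, align 2) → ends 16
uid at 16 (size 2, align 2) → ends 18
rss at 18 (size 2, align 2) → ends 20
cpu at 20 (size 8, align 2) → ends 28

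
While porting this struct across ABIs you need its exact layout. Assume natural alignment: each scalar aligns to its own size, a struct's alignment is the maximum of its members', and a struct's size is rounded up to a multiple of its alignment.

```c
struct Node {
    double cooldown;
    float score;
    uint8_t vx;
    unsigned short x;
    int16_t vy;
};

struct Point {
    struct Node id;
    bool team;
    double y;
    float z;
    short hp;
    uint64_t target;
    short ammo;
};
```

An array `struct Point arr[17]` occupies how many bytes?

1088

Node: @0: cooldown [8B, align 8] → 8; @8: score [4B, align 4] → 12; @12: vx [1B, align 1] → 13; +1 pad (align 2); @14: x [2B, align 2] → 16; @16: vy [2B, align 2] → 18; +6 tail pad (align 8); size 24, align 8
@0: id [24B, align 8] → 24
@24: team [1B, align 1] → 25
+7 pad (align 8)
@32: y [8B, align 8] → 40
@40: z [4B, align 4] → 44
@44: hp [2B, align 2] → 46
+2 pad (align 8)
@48: target [8B, align 8] → 56
@56: ammo [2B, align 2] → 58
+6 tail pad (align 8)
size 64, align 8
array of 17: 17 × 64 = 1088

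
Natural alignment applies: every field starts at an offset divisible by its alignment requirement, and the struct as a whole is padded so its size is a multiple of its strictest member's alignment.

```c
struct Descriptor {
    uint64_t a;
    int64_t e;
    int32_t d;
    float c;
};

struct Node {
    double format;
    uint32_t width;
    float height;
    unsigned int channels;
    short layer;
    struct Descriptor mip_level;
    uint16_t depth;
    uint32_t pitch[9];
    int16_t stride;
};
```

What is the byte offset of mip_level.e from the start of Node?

Descriptor: @0: a [8B, align 8] → 8; @8: e [8B, align 8] → 16; @16: d [4B, align 4] → 20; @20: c [4B, align 4] → 24; size 24, align 8
@0: format [8B, align 8] → 8
@8: width [4B, align 4] → 12
@12: height [4B, align 4] → 16
@16: channels [4B, align 4] → 20
@20: layer [2B, align 2] → 22
+2 pad (align 8)
@24: mip_level [24B, align 8] → 48
within Descriptor: e at 8
24 + 8 = 32

32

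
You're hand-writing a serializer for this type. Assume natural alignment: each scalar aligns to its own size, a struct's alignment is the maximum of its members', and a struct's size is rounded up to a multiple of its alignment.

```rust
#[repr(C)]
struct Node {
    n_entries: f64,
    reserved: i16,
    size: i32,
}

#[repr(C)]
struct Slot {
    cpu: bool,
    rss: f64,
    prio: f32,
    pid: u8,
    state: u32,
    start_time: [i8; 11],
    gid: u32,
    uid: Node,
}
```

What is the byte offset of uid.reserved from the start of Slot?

Node: 0..8  n_entries  (8B, 8-aligned); 8..10  reserved  (2B, 2-aligned); 10..12  -- padding (2B); 12..16  size  (4B, 4-aligned); sizeof = 16, alignof = 8
0..1  cpu  (1B, 1-aligned)
1..8  -- padding (7B)
8..16  rss  (8B, 8-aligned)
16..20  prio  (4B, 4-aligned)
20..21  pid  (1B, 1-aligned)
21..24  -- padding (3B)
24..28  state  (4B, 4-aligned)
28..39  start_time  (11B, 1-aligned)
39..40  -- padding (1B)
40..44  gid  (4B, 4-aligned)
44..48  -- padding (4B)
48..64  uid  (16B, 8-aligned)
within Node: reserved at 8
48 + 8 = 56

56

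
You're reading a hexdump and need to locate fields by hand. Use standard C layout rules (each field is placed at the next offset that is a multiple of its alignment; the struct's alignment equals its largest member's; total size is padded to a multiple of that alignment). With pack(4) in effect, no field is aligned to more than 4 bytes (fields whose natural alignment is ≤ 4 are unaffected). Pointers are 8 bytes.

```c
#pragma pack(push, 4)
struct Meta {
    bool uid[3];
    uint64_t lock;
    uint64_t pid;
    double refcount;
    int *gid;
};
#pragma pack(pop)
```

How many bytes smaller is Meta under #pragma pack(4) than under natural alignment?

natural layout:
  uid at 0 (size 3, align 1) → ends 3
  pad 5 to align 8 for lock
  lock at 8 (size 8, align 8) → ends 16
  pid at 16 (size 8, align 8) → ends 24
  refcount at 24 (size 8, align 8) → ends 32
  gid at 32 (size 8, align 8) → ends 40
  total 40 bytes, alignment 8
packed(4) layout:
  uid at 0 (size 3, align 1) → ends 3
  pad 1 to align 4 for lock
  lock at 4 (size 8, align 4) → ends 12
  pid at 12 (size 8, align 4) → ends 20
  refcount at 20 (size 8, align 4) → ends 28
  gid at 28 (size 8, align 4) → ends 36
  total 36 bytes, alignment 4
40 − 36 = 4

4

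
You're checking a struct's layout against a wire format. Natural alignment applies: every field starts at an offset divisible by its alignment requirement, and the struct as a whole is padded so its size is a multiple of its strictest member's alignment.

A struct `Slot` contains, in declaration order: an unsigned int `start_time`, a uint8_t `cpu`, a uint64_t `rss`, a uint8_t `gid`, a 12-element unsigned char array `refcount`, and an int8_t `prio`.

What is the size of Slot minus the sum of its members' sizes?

0..4  start_time  (4B, 4-aligned)
4..5  cpu  (1B, 1-aligned)
5..8  -- padding (3B)
8..16  rss  (8B, 8-aligned)
16..17  gid  (1B, 1-aligned)
17..29  refcount  (12B, 1-aligned)
29..30  prio  (1B, 1-aligned)
30..32  -- tail padding (2B)
sizeof = 32, alignof = 8
data bytes 27, size 32 → padding 5

5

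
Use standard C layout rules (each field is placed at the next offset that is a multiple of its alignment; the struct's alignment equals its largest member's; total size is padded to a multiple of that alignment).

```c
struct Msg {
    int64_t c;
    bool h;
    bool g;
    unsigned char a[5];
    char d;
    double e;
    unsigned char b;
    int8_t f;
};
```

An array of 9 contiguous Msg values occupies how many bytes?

288

c at 0 (size 8, align 8) → ends 8
h at 8 (size 1, align 1) → ends 9
g at 9 (size 1, align 1) → ends 10
a at 10 (size 5, align 1) → ends 15
d at 15 (size 1, align 1) → ends 16
e at 16 (size 8, align 8) → ends 24
b at 24 (size 1, align 1) → ends 25
f at 25 (size 1, align 1) → ends 26
tail pad 6 to reach multiple of 8
total 32 bytes, alignment 8
array of 9: 9 × 32 = 288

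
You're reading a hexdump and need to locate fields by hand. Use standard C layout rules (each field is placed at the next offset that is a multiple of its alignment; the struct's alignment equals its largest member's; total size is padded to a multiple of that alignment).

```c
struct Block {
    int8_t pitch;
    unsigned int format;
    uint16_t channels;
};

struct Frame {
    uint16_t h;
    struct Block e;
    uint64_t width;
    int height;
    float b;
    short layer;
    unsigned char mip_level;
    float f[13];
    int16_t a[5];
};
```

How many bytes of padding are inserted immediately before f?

Block: 0..1  pitch  (1B, 1-aligned); 1..4  -- padding (3B); 4..8  format  (4B, 4-aligned); 8..10  channels  (2B, 2-aligned); 10..12  -- tail padding (2B); sizeof = 12, alignof = 4
0..2  h  (2B, 2-aligned)
2..4  -- padding (2B)
4..16  e  (12B, 4-aligned)
16..24  width  (8B, 8-aligned)
24..28  height  (4B, 4-aligned)
28..32  b  (4B, 4-aligned)
32..34  layer  (2B, 2-aligned)
34..35  mip_level  (1B, 1-aligned)
35..36  -- padding (1B)
36..88  f  (52B, 4-aligned)

1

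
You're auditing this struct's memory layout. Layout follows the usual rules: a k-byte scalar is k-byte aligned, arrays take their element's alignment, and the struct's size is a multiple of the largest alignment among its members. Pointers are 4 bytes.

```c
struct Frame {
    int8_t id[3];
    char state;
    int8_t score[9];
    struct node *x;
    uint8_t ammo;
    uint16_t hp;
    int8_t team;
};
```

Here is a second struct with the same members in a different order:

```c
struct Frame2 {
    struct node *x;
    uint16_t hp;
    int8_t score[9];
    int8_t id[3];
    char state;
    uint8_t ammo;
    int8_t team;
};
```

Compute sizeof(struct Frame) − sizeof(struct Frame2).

id at 0 (size 3, align 1) → ends 3
state at 3 (size 1, align 1) → ends 4
score at 4 (size 9, align 1) → ends 13
pad 3 to align 4 for x
x at 16 (size 4, align 4) → ends 20
ammo at 20 (size 1, align 1) → ends 21
pad 1 to align 2 for hp
hp at 22 (size 2, align 2) → ends 24
team at 24 (size 1, align 1) → ends 25
tail pad 3 to reach multiple of 4
total 28 bytes, alignment 4
— Frame2 —
x at 0 (size 4, align 4) → ends 4
hp at 4 (size 2, align 2) → ends 6
score at 6 (size 9, align 1) → ends 15
id at 15 (size 3, align 1) → ends 18
state at 18 (size 1, align 1) → ends 19
ammo at 19 (size 1, align 1) → ends 20
team at 20 (size 1, align 1) → ends 21
tail pad 3 to reach multiple of 4
total 24 bytes, alignment 4
28 − 24 = 4

4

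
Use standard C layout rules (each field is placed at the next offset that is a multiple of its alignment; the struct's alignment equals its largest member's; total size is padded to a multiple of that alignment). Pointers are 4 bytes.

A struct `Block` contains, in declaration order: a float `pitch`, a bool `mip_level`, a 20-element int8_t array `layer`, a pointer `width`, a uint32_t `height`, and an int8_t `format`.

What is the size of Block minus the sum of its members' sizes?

0..4  pitch  (4B, 4-aligned)
4..5  mip_level  (1B, 1-aligned)
5..25  layer  (20B, 1-aligned)
25..28  -- padding (3B)
28..32  width  (4B, 4-aligned)
32..36  height  (4B, 4-aligned)
36..37  format  (1B, 1-aligned)
37..40  -- tail padding (3B)
sizeof = 40, alignof = 4
data bytes 34, size 40 → padding 6

6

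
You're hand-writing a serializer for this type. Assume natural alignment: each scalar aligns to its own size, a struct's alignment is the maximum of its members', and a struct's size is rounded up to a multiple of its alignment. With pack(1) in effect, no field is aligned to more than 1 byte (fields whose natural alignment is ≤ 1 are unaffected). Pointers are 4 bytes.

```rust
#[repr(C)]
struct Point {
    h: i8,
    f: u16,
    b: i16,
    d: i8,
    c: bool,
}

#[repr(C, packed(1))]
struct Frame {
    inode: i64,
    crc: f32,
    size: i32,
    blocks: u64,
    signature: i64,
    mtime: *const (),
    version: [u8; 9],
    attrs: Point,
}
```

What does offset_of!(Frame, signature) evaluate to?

Point: h at 0 (size 1, align 1) → ends 1; pad 1 to align 2 for f; f at 2 (size 2, align 2) → ends 4; b at 4 (size 2, align 2) → ends 6; d at 6 (size 1, align 1) → ends 7; c at 7 (size 1, align 1) → ends 8; total 8 bytes, alignment 2
inode at 0 (size 8, align 1) → ends 8
crc at 8 (size 4, align 1) → ends 12
size at 12 (size 4, align 1) → ends 16
blocks at 16 (size 8, align 1) → ends 24
signature at 24 (size 8, align 1) → ends 32

24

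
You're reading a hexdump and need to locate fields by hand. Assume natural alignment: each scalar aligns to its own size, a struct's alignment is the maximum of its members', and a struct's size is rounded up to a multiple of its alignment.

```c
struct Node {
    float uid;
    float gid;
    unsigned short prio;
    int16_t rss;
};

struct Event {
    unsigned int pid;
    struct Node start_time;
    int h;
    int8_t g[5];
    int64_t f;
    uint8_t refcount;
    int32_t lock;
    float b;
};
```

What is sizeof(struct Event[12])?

Node: uid at 0 (size 4, align 4) → ends 4; gid at 4 (size 4, align 4) → ends 8; prio at 8 (size 2, align 2) → ends 10; rss at 10 (size 2, align 2) → ends 12; total 12 bytes, alignment 4
pid at 0 (size 4, align 4) → ends 4
start_time at 4 (size 12, align 4) → ends 16
h at 16 (size 4, align 4) → ends 20
g at 20 (size 5, align 1) → ends 25
pad 7 to align 8 for f
f at 32 (size 8, align 8) → ends 40
refcount at 40 (size 1, align 1) → ends 41
pad 3 to align 4 for lock
lock at 44 (size 4, align 4) → ends 48
b at 48 (size 4, align 4) → ends 52
tail pad 4 to reach multiple of 8
total 56 bytes, alignment 8
array of 12: 12 × 56 = 672

672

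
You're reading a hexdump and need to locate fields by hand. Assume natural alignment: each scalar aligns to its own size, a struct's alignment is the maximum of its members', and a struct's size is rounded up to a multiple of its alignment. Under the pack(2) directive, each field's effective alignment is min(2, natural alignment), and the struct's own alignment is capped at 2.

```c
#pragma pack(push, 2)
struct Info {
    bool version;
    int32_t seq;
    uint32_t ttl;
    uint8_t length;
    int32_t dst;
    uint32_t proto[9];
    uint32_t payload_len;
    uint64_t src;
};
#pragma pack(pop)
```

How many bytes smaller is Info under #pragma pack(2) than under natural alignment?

natural layout:
  0..1  version  (1B, 1-aligned)
  1..4  -- padding (3B)
  4..8  seq  (4B, 4-aligned)
  8..12  ttl  (4B, 4-aligned)
  12..13  length  (1B, 1-aligned)
  13..16  -- padding (3B)
  16..20  dst  (4B, 4-aligned)
  20..56  proto  (36B, 4-aligned)
  56..60  payload_len  (4B, 4-aligned)
  60..64  -- padding (4B)
  64..72  src  (8B, 8-aligned)
  sizeof = 72, alignof = 8
packed(2) layout:
  0..1  version  (1B, 1-aligned)
  1..2  -- padding (1B)
  2..6  seq  (4B, 2-aligned)
  6..10  ttl  (4B, 2-aligned)
  10..11  length  (1B, 1-aligned)
  11..12  -- padding (1B)
  12..16  dst  (4B, 2-aligned)
  16..52  proto  (36B, 2-aligned)
  52..56  payload_len  (4B, 2-aligned)
  56..64  src  (8B, 2-aligned)
  sizeof = 64, alignof = 2
72 − 64 = 8

8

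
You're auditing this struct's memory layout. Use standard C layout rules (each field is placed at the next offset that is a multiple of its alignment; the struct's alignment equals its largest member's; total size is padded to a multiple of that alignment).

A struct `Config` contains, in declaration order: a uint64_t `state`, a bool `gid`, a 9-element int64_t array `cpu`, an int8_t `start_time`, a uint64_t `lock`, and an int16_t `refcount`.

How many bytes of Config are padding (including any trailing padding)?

0..8  state  (8B, 8-aligned)
8..9  gid  (1B, 1-aligned)
9..16  -- padding (7B)
16..88  cpu  (72B, 8-aligned)
88..89  start_time  (1B, 1-aligned)
89..96  -- padding (7B)
96..104  lock  (8B, 8-aligned)
104..106  refcount  (2B, 2-aligned)
106..112  -- tail padding (6B)
sizeof = 112, alignof = 8
data bytes 92, size 112 → padding 20

20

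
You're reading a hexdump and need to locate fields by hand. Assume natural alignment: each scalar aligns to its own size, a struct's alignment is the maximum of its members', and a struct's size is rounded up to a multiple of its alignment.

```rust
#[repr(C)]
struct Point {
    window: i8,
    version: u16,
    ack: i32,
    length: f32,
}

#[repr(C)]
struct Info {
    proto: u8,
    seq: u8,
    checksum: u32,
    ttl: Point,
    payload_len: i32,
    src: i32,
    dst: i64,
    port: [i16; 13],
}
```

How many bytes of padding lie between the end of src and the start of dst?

4

Point: @0: window [1B, align 1] → 1; +1 pad (align 2); @2: version [2B, align 2] → 4; @4: ack [4B, align 4] → 8; @8: length [4B, align 4] → 12; size 12, align 4
@0: proto [1B, align 1] → 1
@1: seq [1B, align 1] → 2
+2 pad (align 4)
@4: checksum [4B, align 4] → 8
@8: ttl [12B, align 4] → 20
@20: payload_len [4B, align 4] → 24
@24: src [4B, align 4] → 28
+4 pad (align 8)
@32: dst [8B, align 8] → 40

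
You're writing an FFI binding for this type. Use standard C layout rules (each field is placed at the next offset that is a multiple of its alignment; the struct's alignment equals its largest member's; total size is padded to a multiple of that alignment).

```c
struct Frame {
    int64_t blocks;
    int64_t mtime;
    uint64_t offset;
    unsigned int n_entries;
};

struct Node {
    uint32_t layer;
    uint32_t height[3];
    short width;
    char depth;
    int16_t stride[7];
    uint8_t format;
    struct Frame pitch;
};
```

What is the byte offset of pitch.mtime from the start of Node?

48

Frame: @0: blocks [8B, align 8] → 8; @8: mtime [8B, align 8] → 16; @16: offset [8B, align 8] → 24; @24: n_entries [4B, align 4] → 28; +4 tail pad (align 8); size 32, align 8
@0: layer [4B, align 4] → 4
@4: height [12B, align 4] → 16
@16: width [2B, align 2] → 18
@18: depth [1B, align 1] → 19
+1 pad (align 2)
@20: stride [14B, align 2] → 34
@34: format [1B, align 1] → 35
+5 pad (align 8)
@40: pitch [32B, align 8] → 72
within Frame: mtime at 8
40 + 8 = 48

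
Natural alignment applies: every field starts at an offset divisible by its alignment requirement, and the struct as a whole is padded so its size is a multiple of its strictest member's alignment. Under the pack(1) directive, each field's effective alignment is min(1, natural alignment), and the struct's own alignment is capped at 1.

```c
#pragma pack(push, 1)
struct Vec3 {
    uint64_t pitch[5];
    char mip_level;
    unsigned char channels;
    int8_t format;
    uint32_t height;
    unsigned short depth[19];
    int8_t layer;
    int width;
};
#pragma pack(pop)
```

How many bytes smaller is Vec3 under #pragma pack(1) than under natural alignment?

natural layout:
  pitch at 0 (size 40, align 8) → ends 40
  mip_level at 40 (size 1, align 1) → ends 41
  channels at 41 (size 1, align 1) → ends 42
  format at 42 (size 1, align 1) → ends 43
  pad 1 to align 4 for height
  height at 44 (size 4, align 4) → ends 48
  depth at 48 (size 38, align 2) → ends 86
  layer at 86 (size 1, align 1) → ends 87
  pad 1 to align 4 for width
  width at 88 (size 4, align 4) → ends 92
  tail pad 4 to reach multiple of 8
  total 96 bytes, alignment 8
packed(1) layout:
  pitch at 0 (size 40, align 1) → ends 40
  mip_level at 40 (size 1, align 1) → ends 41
  channels at 41 (size 1, align 1) → ends 42
  format at 42 (size 1, align 1) → ends 43
  height at 43 (size 4, align 1) → ends 47
  depth at 47 (size 38, align 1) → ends 85
  layer at 85 (size 1, align 1) → ends 86
  width at 86 (size 4, align 1) → ends 90
  total 90 bytes, alignment 1
96 − 90 = 6

6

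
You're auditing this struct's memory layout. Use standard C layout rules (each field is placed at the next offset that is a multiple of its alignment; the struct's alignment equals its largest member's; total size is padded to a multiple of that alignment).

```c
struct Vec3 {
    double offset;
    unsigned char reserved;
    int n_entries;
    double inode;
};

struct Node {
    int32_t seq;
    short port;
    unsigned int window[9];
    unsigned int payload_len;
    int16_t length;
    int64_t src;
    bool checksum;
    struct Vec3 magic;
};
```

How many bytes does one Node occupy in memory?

Vec3: 0..8  offset  (8B, 8-aligned); 8..9  reserved  (1B, 1-aligned); 9..12  -- padding (3B); 12..16  n_entries  (4B, 4-aligned); 16..24  inode  (8B, 8-aligned); sizeof = 24, alignof = 8
0..4  seq  (4B, 4-aligned)
4..6  port  (2B, 2-aligned)
6..8  -- padding (2B)
8..44  window  (36B, 4-aligned)
44..48  payload_len  (4B, 4-aligned)
48..50  length  (2B, 2-aligned)
50..56  -- padding (6B)
56..64  src  (8B, 8-aligned)
64..65  checksum  (1B, 1-aligned)
65..72  -- padding (7B)
72..96  magic  (24B, 8-aligned)
sizeof = 96, alignof = 8

96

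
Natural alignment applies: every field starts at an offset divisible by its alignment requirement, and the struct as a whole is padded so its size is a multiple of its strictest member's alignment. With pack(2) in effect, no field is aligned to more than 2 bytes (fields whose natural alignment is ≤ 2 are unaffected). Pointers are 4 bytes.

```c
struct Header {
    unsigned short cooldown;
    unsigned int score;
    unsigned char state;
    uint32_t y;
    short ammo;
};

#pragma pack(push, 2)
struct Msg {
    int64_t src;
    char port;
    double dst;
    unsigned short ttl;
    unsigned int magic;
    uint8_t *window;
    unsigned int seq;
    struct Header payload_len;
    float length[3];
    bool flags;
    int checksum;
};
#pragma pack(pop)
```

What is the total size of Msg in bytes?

70 bytes

Header: cooldown at 0 (size 2, align 2) → ends 2; pad 2 to align 4 for score; score at 4 (size 4, align 4) → ends 8; state at 8 (size 1, align 1) → ends 9; pad 3 to align 4 for y; y at 12 (size 4, align 4) → ends 16; ammo at 16 (size 2, align 2) → ends 18; tail pad 2 to reach multiple of 4; total 20 bytes, alignment 4
src at 0 (size 8, align 2) → ends 8
port at 8 (size 1, align 1) → ends 9
pad 1 to align 2 for dst
dst at 10 (size 8, align 2) → ends 18
ttl at 18 (size 2, align 2) → ends 20
magic at 20 (size 4, align 2) → ends 24
window at 24 (size 4, align 2) → ends 28
seq at 28 (size 4, align 2) → ends 32
payload_len at 32 (size 20, align 2) → ends 52
length at 52 (size 12, align 2) → ends 64
flags at 64 (size 1, align 1) → ends 65
pad 1 to align 2 for checksum
checksum at 66 (size 4, align 2) → ends 70
total 70 bytes, alignment 2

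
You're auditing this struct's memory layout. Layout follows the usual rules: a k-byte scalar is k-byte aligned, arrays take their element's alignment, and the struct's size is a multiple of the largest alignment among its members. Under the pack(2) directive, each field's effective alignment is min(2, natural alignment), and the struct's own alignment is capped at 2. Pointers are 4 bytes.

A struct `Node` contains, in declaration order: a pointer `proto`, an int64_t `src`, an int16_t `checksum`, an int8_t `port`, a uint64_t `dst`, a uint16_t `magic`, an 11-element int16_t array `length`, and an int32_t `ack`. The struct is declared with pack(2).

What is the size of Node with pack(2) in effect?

52

0..4  proto  (4B, 2-aligned)
4..12  src  (8B, 2-aligned)
12..14  checksum  (2B, 2-aligned)
14..15  port  (1B, 1-aligned)
15..16  -- padding (1B)
16..24  dst  (8B, 2-aligned)
24..26  magic  (2B, 2-aligned)
26..48  length  (22B, 2-aligned)
48..52  ack  (4B, 2-aligned)
sizeof = 52, alignof = 2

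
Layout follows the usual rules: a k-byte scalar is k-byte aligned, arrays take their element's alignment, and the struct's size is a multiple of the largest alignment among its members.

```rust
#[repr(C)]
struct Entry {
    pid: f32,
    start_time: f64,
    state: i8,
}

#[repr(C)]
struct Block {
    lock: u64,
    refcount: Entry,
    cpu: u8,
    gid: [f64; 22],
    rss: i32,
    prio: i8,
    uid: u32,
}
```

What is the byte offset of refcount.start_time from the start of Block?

Entry: 0..4  pid  (4B, 4-aligned); 4..8  -- padding (4B); 8..16  start_time  (8B, 8-aligned); 16..17  state  (1B, 1-aligned); 17..24  -- tail padding (7B); sizeof = 24, alignof = 8
0..8  lock  (8B, 8-aligned)
8..32  refcount  (24B, 8-aligned)
within Entry: start_time at 8
8 + 8 = 16

16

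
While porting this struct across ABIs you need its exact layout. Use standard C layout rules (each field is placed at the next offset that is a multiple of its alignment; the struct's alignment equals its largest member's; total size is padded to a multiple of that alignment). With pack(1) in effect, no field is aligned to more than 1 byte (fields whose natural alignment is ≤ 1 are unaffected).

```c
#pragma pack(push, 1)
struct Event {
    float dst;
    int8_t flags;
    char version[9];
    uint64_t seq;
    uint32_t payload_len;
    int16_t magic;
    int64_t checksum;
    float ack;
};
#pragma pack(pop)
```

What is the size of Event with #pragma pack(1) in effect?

40

@0: dst [4B, align 1] → 4
@4: flags [1B, align 1] → 5
@5: version [9B, align 1] → 14
@14: seq [8B, align 1] → 22
@22: payload_len [4B, align 1] → 26
@26: magic [2B, align 1] → 28
@28: checksum [8B, align 1] → 36
@36: ack [4B, align 1] → 40
size 40, align 1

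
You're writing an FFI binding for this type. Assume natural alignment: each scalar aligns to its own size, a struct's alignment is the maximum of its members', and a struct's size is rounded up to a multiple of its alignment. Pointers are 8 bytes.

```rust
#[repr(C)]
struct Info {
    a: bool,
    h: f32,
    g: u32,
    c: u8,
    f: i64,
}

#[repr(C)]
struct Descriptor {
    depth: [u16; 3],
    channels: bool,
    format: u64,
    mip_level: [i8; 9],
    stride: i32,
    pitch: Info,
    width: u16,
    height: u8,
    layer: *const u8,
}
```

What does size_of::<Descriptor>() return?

72

Info: a at 0 (size 1, align 1) → ends 1; pad 3 to align 4 for h; h at 4 (size 4, align 4) → ends 8; g at 8 (size 4, align 4) → ends 12; c at 12 (size 1, align 1) → ends 13; pad 3 to align 8 for f; f at 16 (size 8, align 8) → ends 24; total 24 bytes, alignment 8
depth at 0 (size 6, align 2) → ends 6
channels at 6 (size 1, align 1) → ends 7
pad 1 to align 8 for format
format at 8 (size 8, align 8) → ends 16
mip_level at 16 (size 9, align 1) → ends 25
pad 3 to align 4 for stride
stride at 28 (size 4, align 4) → ends 32
pitch at 32 (size 24, align 8) → ends 56
width at 56 (size 2, align 2) → ends 58
height at 58 (size 1, align 1) → ends 59
pad 5 to align 8 for layer
layer at 64 (size 8, align 8) → ends 72
total 72 bytes, alignment 8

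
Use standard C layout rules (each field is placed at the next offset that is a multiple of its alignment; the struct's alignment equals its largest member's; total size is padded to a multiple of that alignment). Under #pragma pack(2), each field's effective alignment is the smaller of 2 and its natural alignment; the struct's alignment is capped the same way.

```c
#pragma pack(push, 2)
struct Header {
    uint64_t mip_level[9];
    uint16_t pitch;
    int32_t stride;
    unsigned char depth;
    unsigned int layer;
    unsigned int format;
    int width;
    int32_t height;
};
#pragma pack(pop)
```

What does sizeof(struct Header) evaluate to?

96 bytes

mip_level at 0 (size 72, align 2) → ends 72
pitch at 72 (size 2, align 2) → ends 74
stride at 74 (size 4, align 2) → ends 78
depth at 78 (size 1, align 1) → ends 79
pad 1 to align 2 for layer
layer at 80 (size 4, align 2) → ends 84
format at 84 (size 4, align 2) → ends 88
width at 88 (size 4, align 2) → ends 92
height at 92 (size 4, align 2) → ends 96
total 96 bytes, alignment 2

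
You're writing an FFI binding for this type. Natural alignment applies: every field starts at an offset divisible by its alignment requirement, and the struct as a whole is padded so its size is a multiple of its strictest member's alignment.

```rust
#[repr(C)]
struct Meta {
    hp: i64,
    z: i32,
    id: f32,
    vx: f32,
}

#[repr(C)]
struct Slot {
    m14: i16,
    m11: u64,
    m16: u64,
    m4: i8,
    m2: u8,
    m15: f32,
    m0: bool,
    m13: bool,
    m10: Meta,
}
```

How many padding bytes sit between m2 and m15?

Meta: @0: hp [8B, align 8] → 8; @8: z [4B, align 4] → 12; @12: id [4B, align 4] → 16; @16: vx [4B, align 4] → 20; +4 tail pad (align 8); size 24, align 8
@0: m14 [2B, align 2] → 2
+6 pad (align 8)
@8: m11 [8B, align 8] → 16
@16: m16 [8B, align 8] → 24
@24: m4 [1B, align 1] → 25
@25: m2 [1B, align 1] → 26
+2 pad (align 4)
@28: m15 [4B, align 4] → 32

2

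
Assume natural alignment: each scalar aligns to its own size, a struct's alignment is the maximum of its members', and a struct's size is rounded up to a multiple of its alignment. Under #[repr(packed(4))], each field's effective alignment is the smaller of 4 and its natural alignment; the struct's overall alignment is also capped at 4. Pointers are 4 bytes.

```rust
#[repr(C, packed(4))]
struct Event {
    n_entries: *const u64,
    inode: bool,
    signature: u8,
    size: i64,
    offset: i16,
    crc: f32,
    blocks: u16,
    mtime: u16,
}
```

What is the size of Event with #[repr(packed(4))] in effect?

28

n_entries at 0 (size 4, align 4) → ends 4
inode at 4 (size 1, align 1) → ends 5
signature at 5 (size 1, align 1) → ends 6
pad 2 to align 4 for size
size at 8 (size 8, align 4) → ends 16
offset at 16 (size 2, align 2) → ends 18
pad 2 to align 4 for crc
crc at 20 (size 4, align 4) → ends 24
blocks at 24 (size 2, align 2) → ends 26
mtime at 26 (size 2, align 2) → ends 28
total 28 bytes, alignment 4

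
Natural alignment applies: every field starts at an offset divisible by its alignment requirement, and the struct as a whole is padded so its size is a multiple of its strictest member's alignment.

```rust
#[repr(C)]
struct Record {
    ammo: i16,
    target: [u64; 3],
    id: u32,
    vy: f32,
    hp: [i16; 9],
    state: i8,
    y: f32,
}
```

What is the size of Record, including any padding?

0..2  ammo  (2B, 2-aligned)
2..8  -- padding (6B)
8..32  target  (24B, 8-aligned)
32..36  id  (4B, 4-aligned)
36..40  vy  (4B, 4-aligned)
40..58  hp  (18B, 2-aligned)
58..59  state  (1B, 1-aligned)
59..60  -- padding (1B)
60..64  y  (4B, 4-aligned)
sizeof = 64, alignof = 8

64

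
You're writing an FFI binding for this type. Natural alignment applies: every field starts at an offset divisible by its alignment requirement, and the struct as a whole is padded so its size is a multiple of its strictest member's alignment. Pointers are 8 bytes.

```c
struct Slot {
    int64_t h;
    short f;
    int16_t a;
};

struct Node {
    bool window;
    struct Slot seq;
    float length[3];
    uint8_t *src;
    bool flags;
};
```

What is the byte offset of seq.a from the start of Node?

Slot: 0..8  h  (8B, 8-aligned); 8..10  f  (2B, 2-aligned); 10..12  a  (2B, 2-aligned); 12..16  -- tail padding (4B); sizeof = 16, alignof = 8
0..1  window  (1B, 1-aligned)
1..8  -- padding (7B)
8..24  seq  (16B, 8-aligned)
within Slot: a at 10
8 + 10 = 18

18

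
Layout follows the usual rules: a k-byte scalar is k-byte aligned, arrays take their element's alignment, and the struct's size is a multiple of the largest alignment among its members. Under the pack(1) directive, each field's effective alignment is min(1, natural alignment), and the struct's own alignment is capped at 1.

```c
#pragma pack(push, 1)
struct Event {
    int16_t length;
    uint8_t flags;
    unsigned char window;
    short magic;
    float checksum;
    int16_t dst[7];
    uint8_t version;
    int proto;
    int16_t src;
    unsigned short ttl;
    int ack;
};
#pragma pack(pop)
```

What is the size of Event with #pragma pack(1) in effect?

37

@0: length [2B, align 1] → 2
@2: flags [1B, align 1] → 3
@3: window [1B, align 1] → 4
@4: magic [2B, align 1] → 6
@6: checksum [4B, align 1] → 10
@10: dst [14B, align 1] → 24
@24: version [1B, align 1] → 25
@25: proto [4B, align 1] → 29
@29: src [2B, align 1] → 31
@31: ttl [2B, align 1] → 33
@33: ack [4B, align 1] → 37
size 37, align 1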